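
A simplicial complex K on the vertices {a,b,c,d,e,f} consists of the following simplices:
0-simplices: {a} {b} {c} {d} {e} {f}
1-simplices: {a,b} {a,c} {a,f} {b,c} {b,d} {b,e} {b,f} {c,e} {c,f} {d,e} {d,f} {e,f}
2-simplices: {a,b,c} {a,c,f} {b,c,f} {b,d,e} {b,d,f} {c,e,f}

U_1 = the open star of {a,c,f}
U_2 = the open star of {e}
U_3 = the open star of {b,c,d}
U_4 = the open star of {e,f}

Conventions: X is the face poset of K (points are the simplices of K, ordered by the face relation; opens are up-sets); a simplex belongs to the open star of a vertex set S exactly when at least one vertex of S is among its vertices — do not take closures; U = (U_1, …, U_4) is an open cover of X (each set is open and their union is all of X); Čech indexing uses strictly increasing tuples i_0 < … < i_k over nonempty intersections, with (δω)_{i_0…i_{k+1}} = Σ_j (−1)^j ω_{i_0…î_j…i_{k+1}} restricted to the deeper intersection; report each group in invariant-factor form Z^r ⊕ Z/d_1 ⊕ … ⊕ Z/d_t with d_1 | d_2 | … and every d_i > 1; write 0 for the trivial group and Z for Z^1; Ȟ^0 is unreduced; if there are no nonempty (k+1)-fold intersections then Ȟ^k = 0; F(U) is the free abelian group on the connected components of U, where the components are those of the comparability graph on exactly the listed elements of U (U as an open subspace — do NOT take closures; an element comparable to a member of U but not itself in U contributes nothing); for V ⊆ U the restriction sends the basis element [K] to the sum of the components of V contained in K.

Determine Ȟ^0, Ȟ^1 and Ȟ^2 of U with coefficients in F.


Ȟ^0(U;F) ≅ Z, Ȟ^1(U;F) ≅ Z, Ȟ^2(U;F) ≅ 0

nonempty intersections:
  U1={{a},{c},{f},{a,b},{a,c},{a,f},{b,c},{b,f},{c,e},{c,f},{d,f},{e,f},{a,b,c},{a,c,f},{b,c,f},{b,d,f},{c,e,f}} U2={{e},{b,e},{c,e},{d,e},{e,f},{b,d,e},{c,e,f}} U3={{b},{c},{d},{a,b},{a,c},{b,c},{b,d},{b,e},{b,f},{c,e},{c,f},{d,e},{d,f},{a,b,c},{a,c,f},{b,c,f},{b,d,e},{b,d,f},{c,e,f}} U4={{e},{f},{a,f},{b,e},{b,f},{c,e},{c,f},{d,e},{d,f},{e,f},{a,c,f},{b,c,f},{b,d,e},{b,d,f},{c,e,f}}
  U12={{c,e},{e,f},{c,e,f}} U13={{c},{a,b},{a,c},{b,c},{b,f},{c,e},{c,f},{d,f},{a,b,c},{a,c,f},{b,c,f},{b,d,f},{c,e,f}} U14={{f},{a,f},{b,f},{c,e},{c,f},{d,f},{e,f},{a,c,f},{b,c,f},{b,d,f},{c,e,f}} U23={{b,e},{c,e},{d,e},{b,d,e},{c,e,f}} U24={{e},{b,e},{c,e},{d,e},{e,f},{b,d,e},{c,e,f}} U34={{b,e},{b,f},{c,e},{c,f},{d,e},{d,f},{a,c,f},{b,c,f},{b,d,e},{b,d,f},{c,e,f}}
  U123={{c,e},{c,e,f}} U124={{c,e},{e,f},{c,e,f}} U134={{b,f},{c,e},{c,f},{d,f},{a,c,f},{b,c,f},{b,d,f},{c,e,f}} U234={{b,e},{c,e},{d,e},{b,d,e},{c,e,f}}
  U1234={{c,e},{c,e,f}}
components per intersection:
  U1: {{a},{c},{f},{a,b},{a,c},{a,f},{b,c},{b,f},{c,e},{c,f},{d,f},{e,f},{a,b,c},{a,c,f},{b,c,f},{b,d,f},{c,e,f}}
  U2: {{e},{b,e},{c,e},{d,e},{e,f},{b,d,e},{c,e,f}}
  U3: {{b},{c},{d},{a,b},{a,c},{b,c},{b,d},{b,e},{b,f},{c,e},{c,f},{d,e},{d,f},{a,b,c},{a,c,f},{b,c,f},{b,d,e},{b,d,f},{c,e,f}}
  U4: {{e},{f},{a,f},{b,e},{b,f},{c,e},{c,f},{d,e},{d,f},{e,f},{a,c,f},{b,c,f},{b,d,e},{b,d,f},{c,e,f}}
  U12: {{c,e},{e,f},{c,e,f}}
  U13: {{c},{a,b},{a,c},{b,c},{b,f},{c,e},{c,f},{d,f},{a,b,c},{a,c,f},{b,c,f},{b,d,f},{c,e,f}}
  U14: {{f},{a,f},{b,f},{c,e},{c,f},{d,f},{e,f},{a,c,f},{b,c,f},{b,d,f},{c,e,f}}
  U23: {{b,e},{d,e},{b,d,e}} {{c,e},{c,e,f}}
  U24: {{e},{b,e},{c,e},{d,e},{e,f},{b,d,e},{c,e,f}}
  U34: {{b,e},{d,e},{b,d,e}} {{b,f},{c,e},{c,f},{d,f},{a,c,f},{b,c,f},{b,d,f},{c,e,f}}
  U123: {{c,e},{c,e,f}}
  U124: {{c,e},{e,f},{c,e,f}}
  U134: {{b,f},{c,e},{c,f},{d,f},{a,c,f},{b,c,f},{b,d,f},{c,e,f}}
  U234: {{b,e},{d,e},{b,d,e}} {{c,e},{c,e,f}}
  U1234: {{c,e},{c,e,f}}
C dims 4,8,5,1; δ0: rk 3, SNF 1^3; δ1: rk 4, SNF 1^4; δ2: rk 1, SNF 1^1
Ȟ^0: (4−3)−0=1 ⇒ Z
Ȟ^1: (8−4)−3=1 ⇒ Z
Ȟ^2: (5−1)−4=0 ⇒ 0


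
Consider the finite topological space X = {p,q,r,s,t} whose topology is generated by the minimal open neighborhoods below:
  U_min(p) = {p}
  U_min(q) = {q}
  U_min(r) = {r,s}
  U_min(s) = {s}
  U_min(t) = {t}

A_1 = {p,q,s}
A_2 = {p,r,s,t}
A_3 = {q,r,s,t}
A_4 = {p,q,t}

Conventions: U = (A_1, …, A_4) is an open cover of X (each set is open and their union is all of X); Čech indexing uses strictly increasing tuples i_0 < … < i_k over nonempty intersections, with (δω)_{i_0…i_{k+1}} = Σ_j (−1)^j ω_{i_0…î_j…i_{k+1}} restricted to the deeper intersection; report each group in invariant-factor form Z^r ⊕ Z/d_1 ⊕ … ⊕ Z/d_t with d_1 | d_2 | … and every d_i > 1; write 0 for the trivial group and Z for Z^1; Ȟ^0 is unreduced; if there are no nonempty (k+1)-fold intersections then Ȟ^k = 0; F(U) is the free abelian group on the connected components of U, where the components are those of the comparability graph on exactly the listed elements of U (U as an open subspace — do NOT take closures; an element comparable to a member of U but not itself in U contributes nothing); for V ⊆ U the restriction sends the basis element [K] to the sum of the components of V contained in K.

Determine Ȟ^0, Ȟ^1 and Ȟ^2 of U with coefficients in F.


Ȟ^0 = Z^4,  Ȟ^1 = 0,  Ȟ^2 = 0

nonempty intersections:
  A12={p,s} A13={q,s} A14={p,q} A23={r,s,t} A24={p,t} A34={q,t}
  A123={s} A124={p} A134={q} A234={t}
components per intersection:
  A1: {p} {q} {s}
  A2: {p} {r,s} {t}
  A3: {q} {r,s} {t}
  A4: {p} {q} {t}
  A12: {p} {s}
  A13: {q} {s}
  A14: {p} {q}
  A23: {r,s} {t}
  A24: {p} {t}
  A34: {q} {t}
  A123: {s}
  A124: {p}
  A134: {q}
  A234: {t}
C dims 12,12,4; δ0: rk 8, SNF 1^8; δ1: rk 4, SNF 1^4
Ȟ^0: (12−8)−0=4 ⇒ Z^4
Ȟ^1: (12−4)−8=0 ⇒ 0
Ȟ^2: (4−0)−4=0 ⇒ 0


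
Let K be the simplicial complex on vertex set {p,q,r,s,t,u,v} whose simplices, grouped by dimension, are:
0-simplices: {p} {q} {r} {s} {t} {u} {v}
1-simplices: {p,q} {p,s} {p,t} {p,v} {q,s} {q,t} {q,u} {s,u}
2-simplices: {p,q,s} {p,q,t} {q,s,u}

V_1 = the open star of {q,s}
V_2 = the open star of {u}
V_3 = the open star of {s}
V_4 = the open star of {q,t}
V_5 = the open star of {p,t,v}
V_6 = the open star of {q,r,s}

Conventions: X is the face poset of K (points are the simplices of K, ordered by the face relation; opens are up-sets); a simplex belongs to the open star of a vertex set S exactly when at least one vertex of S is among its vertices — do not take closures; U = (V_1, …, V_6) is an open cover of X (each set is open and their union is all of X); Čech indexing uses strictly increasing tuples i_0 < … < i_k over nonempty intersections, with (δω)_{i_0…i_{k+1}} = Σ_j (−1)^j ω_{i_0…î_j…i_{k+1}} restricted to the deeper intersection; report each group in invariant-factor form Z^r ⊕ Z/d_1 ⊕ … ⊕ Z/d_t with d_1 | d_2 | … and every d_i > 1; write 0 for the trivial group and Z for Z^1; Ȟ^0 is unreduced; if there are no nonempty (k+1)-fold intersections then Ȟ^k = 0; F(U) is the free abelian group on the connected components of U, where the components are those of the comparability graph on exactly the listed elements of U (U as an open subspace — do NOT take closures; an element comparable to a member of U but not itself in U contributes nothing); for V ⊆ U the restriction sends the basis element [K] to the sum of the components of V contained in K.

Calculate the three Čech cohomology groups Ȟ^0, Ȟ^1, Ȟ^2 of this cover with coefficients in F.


Ȟ^0(U;F) ≅ Z^2; Ȟ^1(U;F) ≅ 0; Ȟ^2(U;F) ≅ 0

nonempty intersections:
  V1={{q},{s},{p,q},{p,s},{q,s},{q,t},{q,u},{s,u},{p,q,s},{p,q,t},{q,s,u}} V2={{u},{q,u},{s,u},{q,s,u}} V3={{s},{p,s},{q,s},{s,u},{p,q,s},{q,s,u}} V4={{q},{t},{p,q},{p,t},{q,s},{q,t},{q,u},{p,q,s},{p,q,t},{q,s,u}} V5={{p},{t},{v},{p,q},{p,s},{p,t},{p,v},{q,t},{p,q,s},{p,q,t}} V6={{q},{r},{s},{p,q},{p,s},{q,s},{q,t},{q,u},{s,u},{p,q,s},{p,q,t},{q,s,u}}
  V12={{q,u},{s,u},{q,s,u}} V13={{s},{p,s},{q,s},{s,u},{p,q,s},{q,s,u}} V14={{q},{p,q},{q,s},{q,t},{q,u},{p,q,s},{p,q,t},{q,s,u}} V15={{p,q},{p,s},{q,t},{p,q,s},{p,q,t}} V16={{q},{s},{p,q},{p,s},{q,s},{q,t},{q,u},{s,u},{p,q,s},{p,q,t},{q,s,u}} V23={{s,u},{q,s,u}} V24={{q,u},{q,s,u}} V26={{q,u},{s,u},{q,s,u}} V34={{q,s},{p,q,s},{q,s,u}} V35={{p,s},{p,q,s}} V36={{s},{p,s},{q,s},{s,u},{p,q,s},{q,s,u}} V45={{t},{p,q},{p,t},{q,t},{p,q,s},{p,q,t}} V46={{q},{p,q},{q,s},{q,t},{q,u},{p,q,s},{p,q,t},{q,s,u}} V56={{p,q},{p,s},{q,t},{p,q,s},{p,q,t}}
  V123={{s,u},{q,s,u}} V124={{q,u},{q,s,u}} V126={{q,u},{s,u},{q,s,u}} V134={{q,s},{p,q,s},{q,s,u}} V135={{p,s},{p,q,s}} V136={{s},{p,s},{q,s},{s,u},{p,q,s},{q,s,u}} V145={{p,q},{q,t},{p,q,s},{p,q,t}} V146={{q},{p,q},{q,s},{q,t},{q,u},{p,q,s},{p,q,t},{q,s,u}} V156={{p,q},{p,s},{q,t},{p,q,s},{p,q,t}} V234={{q,s,u}} V236={{s,u},{q,s,u}} V246={{q,u},{q,s,u}} V345={{p,q,s}} V346={{q,s},{p,q,s},{q,s,u}} V356={{p,s},{p,q,s}} V456={{p,q},{q,t},{p,q,s},{p,q,t}}
  V1234={{q,s,u}} V1236={{s,u},{q,s,u}} V1246={{q,u},{q,s,u}} V1345={{p,q,s}} V1346={{q,s},{p,q,s},{q,s,u}} V1356={{p,s},{p,q,s}} V1456={{p,q},{q,t},{p,q,s},{p,q,t}} V2346={{q,s,u}} V3456={{p,q,s}}
  V12346={{q,s,u}} V13456={{p,q,s}}
components per intersection:
  V1: {{q},{s},{p,q},{p,s},{q,s},{q,t},{q,u},{s,u},{p,q,s},{p,q,t},{q,s,u}}
  V2: {{u},{q,u},{s,u},{q,s,u}}
  V3: {{s},{p,s},{q,s},{s,u},{p,q,s},{q,s,u}}
  V4: {{q},{t},{p,q},{p,t},{q,s},{q,t},{q,u},{p,q,s},{p,q,t},{q,s,u}}
  V5: {{p},{t},{v},{p,q},{p,s},{p,t},{p,v},{q,t},{p,q,s},{p,q,t}}
  V6: {{q},{s},{p,q},{p,s},{q,s},{q,t},{q,u},{s,u},{p,q,s},{p,q,t},{q,s,u}} {{r}}
  V12: {{q,u},{s,u},{q,s,u}}
  V13: {{s},{p,s},{q,s},{s,u},{p,q,s},{q,s,u}}
  V14: {{q},{p,q},{q,s},{q,t},{q,u},{p,q,s},{p,q,t},{q,s,u}}
  V15: {{p,q},{p,s},{q,t},{p,q,s},{p,q,t}}
  V16: {{q},{s},{p,q},{p,s},{q,s},{q,t},{q,u},{s,u},{p,q,s},{p,q,t},{q,s,u}}
  V23: {{s,u},{q,s,u}}
  V24: {{q,u},{q,s,u}}
  V26: {{q,u},{s,u},{q,s,u}}
  V34: {{q,s},{p,q,s},{q,s,u}}
  V35: {{p,s},{p,q,s}}
  V36: {{s},{p,s},{q,s},{s,u},{p,q,s},{q,s,u}}
  V45: {{t},{p,q},{p,t},{q,t},{p,q,s},{p,q,t}}
  V46: {{q},{p,q},{q,s},{q,t},{q,u},{p,q,s},{p,q,t},{q,s,u}}
  V56: {{p,q},{p,s},{q,t},{p,q,s},{p,q,t}}
  V123: {{s,u},{q,s,u}}
  V124: {{q,u},{q,s,u}}
  V126: {{q,u},{s,u},{q,s,u}}
  V134: {{q,s},{p,q,s},{q,s,u}}
  V135: {{p,s},{p,q,s}}
  V136: {{s},{p,s},{q,s},{s,u},{p,q,s},{q,s,u}}
  V145: {{p,q},{q,t},{p,q,s},{p,q,t}}
  V146: {{q},{p,q},{q,s},{q,t},{q,u},{p,q,s},{p,q,t},{q,s,u}}
  V156: {{p,q},{p,s},{q,t},{p,q,s},{p,q,t}}
  V234: {{q,s,u}}
  V236: {{s,u},{q,s,u}}
  V246: {{q,u},{q,s,u}}
  V345: {{p,q,s}}
  V346: {{q,s},{p,q,s},{q,s,u}}
  V356: {{p,s},{p,q,s}}
  V456: {{p,q},{q,t},{p,q,s},{p,q,t}}
  V1234: {{q,s,u}}
  V1236: {{s,u},{q,s,u}}
  V1246: {{q,u},{q,s,u}}
  V1345: {{p,q,s}}
  V1346: {{q,s},{p,q,s},{q,s,u}}
  V1356: {{p,s},{p,q,s}}
  V1456: {{p,q},{q,t},{p,q,s},{p,q,t}}
  V2346: {{q,s,u}}
  V3456: {{p,q,s}}
  V12346: {{q,s,u}}
  V13456: {{p,q,s}}
C dims 7,14,16,9; δ0: rk 5, SNF 1^5; δ1: rk 9, SNF 1^9; δ2: rk 7, SNF 1^7
Ȟ^0: (7−5)−0=2 ⇒ Z^2
Ȟ^1: (14−9)−5=0 ⇒ 0
Ȟ^2: (16−7)−9=0 ⇒ 0


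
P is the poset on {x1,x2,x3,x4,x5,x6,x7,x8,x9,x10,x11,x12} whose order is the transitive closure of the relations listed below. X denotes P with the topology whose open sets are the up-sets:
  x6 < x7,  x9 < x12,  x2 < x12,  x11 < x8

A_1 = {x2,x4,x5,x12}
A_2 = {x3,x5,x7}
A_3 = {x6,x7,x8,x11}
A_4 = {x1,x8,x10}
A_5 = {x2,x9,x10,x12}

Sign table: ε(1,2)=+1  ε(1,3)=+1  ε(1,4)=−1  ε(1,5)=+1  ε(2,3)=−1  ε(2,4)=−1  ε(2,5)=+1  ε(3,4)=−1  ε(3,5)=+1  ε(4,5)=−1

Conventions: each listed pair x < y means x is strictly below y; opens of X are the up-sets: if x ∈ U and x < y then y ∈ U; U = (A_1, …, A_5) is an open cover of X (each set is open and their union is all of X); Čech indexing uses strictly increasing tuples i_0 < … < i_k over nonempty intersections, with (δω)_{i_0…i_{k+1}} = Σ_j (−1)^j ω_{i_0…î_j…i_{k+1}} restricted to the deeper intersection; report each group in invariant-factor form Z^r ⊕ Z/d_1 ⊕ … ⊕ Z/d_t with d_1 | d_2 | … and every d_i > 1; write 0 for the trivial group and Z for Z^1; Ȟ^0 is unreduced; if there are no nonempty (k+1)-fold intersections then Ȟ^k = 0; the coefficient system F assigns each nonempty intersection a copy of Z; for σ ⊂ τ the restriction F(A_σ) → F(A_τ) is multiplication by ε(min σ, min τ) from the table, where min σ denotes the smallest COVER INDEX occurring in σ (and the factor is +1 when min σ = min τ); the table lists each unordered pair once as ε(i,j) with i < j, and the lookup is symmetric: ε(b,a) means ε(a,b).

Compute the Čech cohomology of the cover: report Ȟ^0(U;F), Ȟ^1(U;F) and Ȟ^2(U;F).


nerve of the cover:
  A12={x5} A15={x2,x12} A23={x7} A34={x8} A45={x10}
C dims 5,5; δ0: rk 5, SNF 1^4·2
Ȟ^0 = (5 − 5) − 0 = 0, so Ȟ^0 ≅ 0
Ȟ^1 = (5 − 0) − 5 = 0 plus torsion [2], so Ȟ^1 ≅ Z/2
Ȟ^2 = (0 − 0) − 0 = 0, so Ȟ^2 ≅ 0

Ȟ^0 = 0, Ȟ^1 = Z/2, Ȟ^2 = 0


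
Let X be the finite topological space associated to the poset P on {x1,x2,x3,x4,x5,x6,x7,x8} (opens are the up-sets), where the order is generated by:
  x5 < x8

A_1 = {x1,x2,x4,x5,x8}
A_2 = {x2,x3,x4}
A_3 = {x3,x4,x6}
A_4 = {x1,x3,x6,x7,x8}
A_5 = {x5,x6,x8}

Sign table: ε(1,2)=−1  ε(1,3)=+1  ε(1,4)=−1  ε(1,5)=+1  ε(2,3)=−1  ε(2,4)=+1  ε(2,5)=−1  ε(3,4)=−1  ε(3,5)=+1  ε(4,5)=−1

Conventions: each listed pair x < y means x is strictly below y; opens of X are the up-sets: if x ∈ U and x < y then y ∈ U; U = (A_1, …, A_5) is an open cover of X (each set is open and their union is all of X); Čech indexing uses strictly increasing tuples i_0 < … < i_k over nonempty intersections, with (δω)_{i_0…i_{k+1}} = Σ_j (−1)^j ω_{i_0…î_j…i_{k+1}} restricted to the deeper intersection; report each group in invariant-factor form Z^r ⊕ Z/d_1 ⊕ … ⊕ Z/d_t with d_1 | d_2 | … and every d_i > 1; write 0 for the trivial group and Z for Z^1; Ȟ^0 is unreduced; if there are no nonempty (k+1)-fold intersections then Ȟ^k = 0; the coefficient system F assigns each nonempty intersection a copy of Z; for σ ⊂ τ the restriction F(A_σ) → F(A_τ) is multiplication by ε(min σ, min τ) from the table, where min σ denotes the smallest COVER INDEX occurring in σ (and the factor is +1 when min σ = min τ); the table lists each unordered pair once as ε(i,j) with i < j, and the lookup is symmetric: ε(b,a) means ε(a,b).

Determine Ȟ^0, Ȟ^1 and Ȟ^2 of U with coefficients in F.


Ȟ^0(U;F) ≅ Z; Ȟ^1(U;F) ≅ Z; Ȟ^2(U;F) ≅ 0

nonempty intersections:
  A12={x2,x4} A13={x4} A14={x1,x8} A15={x5,x8} A23={x3,x4} A24={x3} A34={x3,x6} A35={x6} A45={x6,x8}
  A123={x4} A145={x8} A234={x3} A345={x6}
C dims 5,9,4; δ0: rk 4, SNF 1^4; δ1: rk 4, SNF 1^4
Ȟ^0: (5−4)−0=1 ⇒ Z
Ȟ^1: (9−4)−4=1 ⇒ Z
Ȟ^2: (4−0)−4=0 ⇒ 0


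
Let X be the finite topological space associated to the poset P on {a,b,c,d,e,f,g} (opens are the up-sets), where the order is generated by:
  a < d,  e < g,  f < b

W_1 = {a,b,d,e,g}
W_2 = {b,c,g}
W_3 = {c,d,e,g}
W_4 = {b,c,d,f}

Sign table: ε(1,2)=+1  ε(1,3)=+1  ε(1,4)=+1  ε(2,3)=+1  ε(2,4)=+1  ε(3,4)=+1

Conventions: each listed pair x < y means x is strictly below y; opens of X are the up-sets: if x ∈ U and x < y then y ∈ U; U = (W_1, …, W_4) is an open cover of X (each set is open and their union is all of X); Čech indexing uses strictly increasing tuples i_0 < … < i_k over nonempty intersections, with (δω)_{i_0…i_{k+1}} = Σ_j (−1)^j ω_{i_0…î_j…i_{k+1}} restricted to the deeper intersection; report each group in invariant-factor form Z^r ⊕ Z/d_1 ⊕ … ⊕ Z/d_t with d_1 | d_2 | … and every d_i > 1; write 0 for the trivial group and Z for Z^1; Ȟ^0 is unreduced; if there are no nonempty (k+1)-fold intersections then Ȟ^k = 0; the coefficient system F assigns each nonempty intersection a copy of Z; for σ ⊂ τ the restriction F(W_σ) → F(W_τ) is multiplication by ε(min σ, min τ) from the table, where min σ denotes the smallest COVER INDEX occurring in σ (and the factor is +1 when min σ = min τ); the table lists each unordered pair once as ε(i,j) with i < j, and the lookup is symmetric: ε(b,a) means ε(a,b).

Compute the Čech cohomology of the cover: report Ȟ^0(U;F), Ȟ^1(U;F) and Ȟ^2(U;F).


Ȟ^0 ≅ Z,  Ȟ^1 ≅ 0,  Ȟ^2 ≅ Z

intersection data:
  W12={b,g} W13={d,e,g} W14={b,d} W23={c,g} W24={b,c} W34={c,d}
  W123={g} W124={b} W134={d} W234={c}
C dims 4,6,4; δ0: rk 3, SNF 1^3; δ1: rk 3, SNF 1^3
Ȟ^0 = (4 − 3) − 0 = 1, so Ȟ^0 ≅ Z
Ȟ^1 = (6 − 3) − 3 = 0, so Ȟ^1 ≅ 0
Ȟ^2 = (4 − 0) − 3 = 1, so Ȟ^2 ≅ Z


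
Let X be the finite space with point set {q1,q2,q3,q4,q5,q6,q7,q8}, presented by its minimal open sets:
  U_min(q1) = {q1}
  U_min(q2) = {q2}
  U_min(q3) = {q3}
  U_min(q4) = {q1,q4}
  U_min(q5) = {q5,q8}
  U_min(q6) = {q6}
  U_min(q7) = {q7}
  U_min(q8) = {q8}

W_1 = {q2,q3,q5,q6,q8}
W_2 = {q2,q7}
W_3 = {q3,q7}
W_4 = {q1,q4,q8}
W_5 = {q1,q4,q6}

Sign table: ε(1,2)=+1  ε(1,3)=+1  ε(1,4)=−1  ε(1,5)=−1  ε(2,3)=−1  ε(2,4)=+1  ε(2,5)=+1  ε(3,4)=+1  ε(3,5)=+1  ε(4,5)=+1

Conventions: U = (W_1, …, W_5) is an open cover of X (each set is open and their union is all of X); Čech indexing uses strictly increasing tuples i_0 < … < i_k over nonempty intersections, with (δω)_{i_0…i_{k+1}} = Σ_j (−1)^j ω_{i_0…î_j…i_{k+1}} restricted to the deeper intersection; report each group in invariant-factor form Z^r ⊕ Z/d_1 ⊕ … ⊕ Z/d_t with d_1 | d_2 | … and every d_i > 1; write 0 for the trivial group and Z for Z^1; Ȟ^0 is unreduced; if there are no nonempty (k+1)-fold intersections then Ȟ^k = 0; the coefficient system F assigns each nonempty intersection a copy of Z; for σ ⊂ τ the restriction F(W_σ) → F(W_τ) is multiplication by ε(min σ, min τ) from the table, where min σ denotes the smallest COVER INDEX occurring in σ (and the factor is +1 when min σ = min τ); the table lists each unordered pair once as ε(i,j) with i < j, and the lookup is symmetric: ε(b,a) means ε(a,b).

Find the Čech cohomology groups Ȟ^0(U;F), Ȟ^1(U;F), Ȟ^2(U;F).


nonempty overlaps:
  W12={q2} W13={q3} W14={q8} W15={q6} W23={q7} W45={q1,q4}
C dims 5,6; δ0: rk 5, SNF 1^4·2
degree 0: 5−5−0 = 0 → Ȟ^0 ≅ 0
degree 1: 6−0−5 = 1 plus torsion [2] → Ȟ^1 ≅ Z ⊕ Z/2
degree 2: 0−0−0 = 0 → Ȟ^2 ≅ 0

Ȟ^0 = 0, Ȟ^1 = Z ⊕ Z/2 and Ȟ^2 = 0


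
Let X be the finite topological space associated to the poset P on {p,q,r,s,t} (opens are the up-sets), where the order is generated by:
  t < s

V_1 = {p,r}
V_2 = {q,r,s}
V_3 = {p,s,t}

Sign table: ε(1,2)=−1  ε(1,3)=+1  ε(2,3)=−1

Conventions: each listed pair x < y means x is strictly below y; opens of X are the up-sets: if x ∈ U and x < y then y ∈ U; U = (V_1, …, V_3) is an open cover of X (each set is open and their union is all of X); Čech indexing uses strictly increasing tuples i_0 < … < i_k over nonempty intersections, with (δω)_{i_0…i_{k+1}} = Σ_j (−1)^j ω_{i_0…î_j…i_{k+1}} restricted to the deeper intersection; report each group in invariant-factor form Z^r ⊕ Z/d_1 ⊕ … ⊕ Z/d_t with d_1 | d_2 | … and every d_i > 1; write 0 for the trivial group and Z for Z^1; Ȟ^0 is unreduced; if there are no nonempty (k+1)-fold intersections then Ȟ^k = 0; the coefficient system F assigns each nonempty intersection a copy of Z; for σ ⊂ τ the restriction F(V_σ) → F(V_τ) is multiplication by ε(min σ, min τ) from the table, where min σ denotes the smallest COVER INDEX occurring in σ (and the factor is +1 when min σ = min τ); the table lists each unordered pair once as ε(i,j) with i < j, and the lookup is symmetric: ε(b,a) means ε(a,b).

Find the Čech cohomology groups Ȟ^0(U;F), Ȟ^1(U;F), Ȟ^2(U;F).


nerve simplices:
  V12={r} V13={p} V23={s}
C dims 3,3; δ0: rk 2, SNF 1^2
degree 0: 3−2−0 = 1 → Ȟ^0 ≅ Z
degree 1: 3−0−2 = 1 → Ȟ^1 ≅ Z
degree 2: 0−0−0 = 0 → Ȟ^2 ≅ 0

Ȟ^0 = Z, Ȟ^1 = Z, Ȟ^2 = 0


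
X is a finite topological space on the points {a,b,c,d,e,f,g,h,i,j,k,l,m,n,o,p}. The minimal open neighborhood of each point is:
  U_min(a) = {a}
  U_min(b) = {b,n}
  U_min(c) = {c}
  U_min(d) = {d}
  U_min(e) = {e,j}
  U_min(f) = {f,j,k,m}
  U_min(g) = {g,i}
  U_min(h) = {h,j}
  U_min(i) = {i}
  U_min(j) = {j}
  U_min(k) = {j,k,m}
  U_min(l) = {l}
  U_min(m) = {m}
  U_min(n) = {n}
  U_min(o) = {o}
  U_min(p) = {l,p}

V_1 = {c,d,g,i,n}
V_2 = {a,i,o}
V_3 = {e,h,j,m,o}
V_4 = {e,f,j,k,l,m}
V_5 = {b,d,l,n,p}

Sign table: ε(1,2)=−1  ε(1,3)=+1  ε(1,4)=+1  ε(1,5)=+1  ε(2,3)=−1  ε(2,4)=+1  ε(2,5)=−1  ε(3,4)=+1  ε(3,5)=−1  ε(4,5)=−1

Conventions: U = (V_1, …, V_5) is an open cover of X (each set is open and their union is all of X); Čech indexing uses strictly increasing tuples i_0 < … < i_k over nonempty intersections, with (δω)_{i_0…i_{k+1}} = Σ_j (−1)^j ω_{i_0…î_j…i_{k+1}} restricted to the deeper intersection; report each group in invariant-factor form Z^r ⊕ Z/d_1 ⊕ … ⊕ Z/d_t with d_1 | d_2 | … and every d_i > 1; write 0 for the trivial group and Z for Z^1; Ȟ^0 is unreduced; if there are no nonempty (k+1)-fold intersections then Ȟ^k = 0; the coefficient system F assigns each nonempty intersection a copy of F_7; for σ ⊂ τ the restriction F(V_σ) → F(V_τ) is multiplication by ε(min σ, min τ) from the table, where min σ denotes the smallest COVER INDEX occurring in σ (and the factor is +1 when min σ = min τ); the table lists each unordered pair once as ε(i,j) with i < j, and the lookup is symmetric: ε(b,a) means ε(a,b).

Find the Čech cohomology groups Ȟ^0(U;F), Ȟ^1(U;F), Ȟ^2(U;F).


nerve simplices:
  V12={i} V15={d,n} V23={o} V34={e,j,m} V45={l}
C dims 5,5; δ0: rk_F7 5
degree 0: 5−5−0 = 0 → Ȟ^0 ≅ 0
degree 1: 5−0−5 = 0 → Ȟ^1 ≅ 0
degree 2: 0−0−0 = 0 → Ȟ^2 ≅ 0

Ȟ^0 ≅ 0; Ȟ^1 ≅ 0; Ȟ^2 ≅ 0


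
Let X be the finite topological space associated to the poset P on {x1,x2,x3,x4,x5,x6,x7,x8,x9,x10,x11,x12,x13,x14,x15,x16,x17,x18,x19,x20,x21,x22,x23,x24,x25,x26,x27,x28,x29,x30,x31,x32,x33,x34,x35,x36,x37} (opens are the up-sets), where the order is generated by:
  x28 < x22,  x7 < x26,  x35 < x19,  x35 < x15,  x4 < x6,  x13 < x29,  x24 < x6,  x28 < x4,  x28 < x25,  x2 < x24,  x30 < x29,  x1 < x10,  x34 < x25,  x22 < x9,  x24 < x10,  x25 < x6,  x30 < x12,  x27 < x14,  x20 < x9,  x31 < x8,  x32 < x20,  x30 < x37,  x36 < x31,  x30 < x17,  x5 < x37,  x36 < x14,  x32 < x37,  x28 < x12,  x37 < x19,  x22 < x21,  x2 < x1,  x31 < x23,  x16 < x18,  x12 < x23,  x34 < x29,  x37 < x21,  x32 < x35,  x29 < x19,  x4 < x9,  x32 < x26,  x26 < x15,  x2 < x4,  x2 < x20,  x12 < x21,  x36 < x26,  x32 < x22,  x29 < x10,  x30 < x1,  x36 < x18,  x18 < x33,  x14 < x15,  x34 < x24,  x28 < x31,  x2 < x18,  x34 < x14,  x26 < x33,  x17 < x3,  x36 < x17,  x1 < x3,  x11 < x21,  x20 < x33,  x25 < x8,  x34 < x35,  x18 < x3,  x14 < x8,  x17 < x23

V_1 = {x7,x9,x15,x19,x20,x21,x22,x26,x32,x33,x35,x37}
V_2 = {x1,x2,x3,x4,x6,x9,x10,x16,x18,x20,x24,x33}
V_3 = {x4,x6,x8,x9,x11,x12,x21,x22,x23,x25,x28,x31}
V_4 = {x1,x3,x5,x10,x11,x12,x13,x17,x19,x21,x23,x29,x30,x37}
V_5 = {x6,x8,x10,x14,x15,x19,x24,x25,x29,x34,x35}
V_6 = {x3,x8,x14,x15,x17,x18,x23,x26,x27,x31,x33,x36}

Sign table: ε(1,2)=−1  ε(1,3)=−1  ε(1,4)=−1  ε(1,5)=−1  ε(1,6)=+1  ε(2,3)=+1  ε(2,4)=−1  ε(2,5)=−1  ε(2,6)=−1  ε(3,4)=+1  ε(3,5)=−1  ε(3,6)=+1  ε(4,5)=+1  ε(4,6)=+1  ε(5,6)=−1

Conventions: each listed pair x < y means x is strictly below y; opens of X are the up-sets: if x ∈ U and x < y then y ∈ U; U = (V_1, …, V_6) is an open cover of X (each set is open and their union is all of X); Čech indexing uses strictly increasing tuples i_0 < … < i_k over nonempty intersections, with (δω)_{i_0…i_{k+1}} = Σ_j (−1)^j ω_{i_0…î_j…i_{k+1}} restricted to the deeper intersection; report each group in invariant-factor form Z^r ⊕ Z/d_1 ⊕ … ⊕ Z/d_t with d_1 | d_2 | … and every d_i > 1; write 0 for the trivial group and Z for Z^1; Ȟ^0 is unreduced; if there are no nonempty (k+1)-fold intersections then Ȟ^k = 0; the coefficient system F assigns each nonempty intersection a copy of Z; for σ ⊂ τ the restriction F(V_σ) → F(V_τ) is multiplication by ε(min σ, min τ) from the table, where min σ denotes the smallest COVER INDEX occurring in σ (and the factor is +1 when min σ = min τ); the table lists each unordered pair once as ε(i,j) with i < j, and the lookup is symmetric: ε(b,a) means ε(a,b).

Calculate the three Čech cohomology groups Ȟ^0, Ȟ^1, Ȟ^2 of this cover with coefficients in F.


Ȟ^0(U;F) ≅ 0,  Ȟ^1(U;F) ≅ Z/2,  Ȟ^2(U;F) ≅ Z

nerve of the cover:
  V12={x9,x20,x33} V13={x9,x21,x22} V14={x19,x21,x37} V15={x15,x19,x35} V16={x15,x26,x33} V23={x4,x6,x9} V24={x1,x3,x10} V25={x6,x10,x24} V26={x3,x18,x33} V34={x11,x12,x21,x23} V35={x6,x8,x25} V36={x8,x23,x31} V45={x10,x19,x29} V46={x3,x17,x23} V56={x8,x14,x15}
  V123={x9} V126={x33} V134={x21} V145={x19} V156={x15} V235={x6} V245={x10} V246={x3} V346={x23} V356={x8}
C dims 6,15,10; δ0: rk 6, SNF 1^5·2; δ1: rk 9, SNF 1^9
Ȟ^0 = (6 − 6) − 0 = 0, so Ȟ^0 ≅ 0
Ȟ^1 = (15 − 9) − 6 = 0 plus torsion [2], so Ȟ^1 ≅ Z/2
Ȟ^2 = (10 − 0) − 9 = 1, so Ȟ^2 ≅ Z


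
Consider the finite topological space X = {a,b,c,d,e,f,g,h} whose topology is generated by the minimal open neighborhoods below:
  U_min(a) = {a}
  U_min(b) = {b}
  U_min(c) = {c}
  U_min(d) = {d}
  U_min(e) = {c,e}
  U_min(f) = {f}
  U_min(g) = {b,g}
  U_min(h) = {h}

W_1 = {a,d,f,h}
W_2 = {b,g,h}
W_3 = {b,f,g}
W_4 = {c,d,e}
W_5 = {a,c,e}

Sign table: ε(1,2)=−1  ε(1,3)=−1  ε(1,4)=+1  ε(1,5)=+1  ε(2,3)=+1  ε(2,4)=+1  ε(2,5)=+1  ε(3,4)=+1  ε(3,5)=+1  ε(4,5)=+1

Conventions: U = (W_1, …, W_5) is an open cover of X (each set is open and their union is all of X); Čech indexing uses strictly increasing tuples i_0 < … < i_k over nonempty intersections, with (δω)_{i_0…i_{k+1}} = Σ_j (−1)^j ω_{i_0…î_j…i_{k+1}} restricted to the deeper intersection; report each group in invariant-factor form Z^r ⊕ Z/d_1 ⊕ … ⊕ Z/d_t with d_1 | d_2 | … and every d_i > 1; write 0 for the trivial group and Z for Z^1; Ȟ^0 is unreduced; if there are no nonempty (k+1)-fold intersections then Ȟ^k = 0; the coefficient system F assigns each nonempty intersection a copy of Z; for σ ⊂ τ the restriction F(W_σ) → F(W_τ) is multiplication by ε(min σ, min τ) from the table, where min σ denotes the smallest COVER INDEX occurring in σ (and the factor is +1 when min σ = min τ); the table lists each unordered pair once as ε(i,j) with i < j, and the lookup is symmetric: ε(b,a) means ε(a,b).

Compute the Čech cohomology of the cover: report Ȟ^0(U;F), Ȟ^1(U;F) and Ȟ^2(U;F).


nerve of the cover:
  W12={h} W13={f} W14={d} W15={a} W23={b,g} W45={c,e}
C dims 5,6; δ0: rk 4, SNF 1^4
Ȟ^0 = (5 − 4) − 0 = 1, so Ȟ^0 ≅ Z
Ȟ^1 = (6 − 0) − 4 = 2, so Ȟ^1 ≅ Z^2
Ȟ^2 = (0 − 0) − 0 = 0, so Ȟ^2 ≅ 0

Ȟ^0 ≅ Z; Ȟ^1 ≅ Z^2; Ȟ^2 ≅ 0


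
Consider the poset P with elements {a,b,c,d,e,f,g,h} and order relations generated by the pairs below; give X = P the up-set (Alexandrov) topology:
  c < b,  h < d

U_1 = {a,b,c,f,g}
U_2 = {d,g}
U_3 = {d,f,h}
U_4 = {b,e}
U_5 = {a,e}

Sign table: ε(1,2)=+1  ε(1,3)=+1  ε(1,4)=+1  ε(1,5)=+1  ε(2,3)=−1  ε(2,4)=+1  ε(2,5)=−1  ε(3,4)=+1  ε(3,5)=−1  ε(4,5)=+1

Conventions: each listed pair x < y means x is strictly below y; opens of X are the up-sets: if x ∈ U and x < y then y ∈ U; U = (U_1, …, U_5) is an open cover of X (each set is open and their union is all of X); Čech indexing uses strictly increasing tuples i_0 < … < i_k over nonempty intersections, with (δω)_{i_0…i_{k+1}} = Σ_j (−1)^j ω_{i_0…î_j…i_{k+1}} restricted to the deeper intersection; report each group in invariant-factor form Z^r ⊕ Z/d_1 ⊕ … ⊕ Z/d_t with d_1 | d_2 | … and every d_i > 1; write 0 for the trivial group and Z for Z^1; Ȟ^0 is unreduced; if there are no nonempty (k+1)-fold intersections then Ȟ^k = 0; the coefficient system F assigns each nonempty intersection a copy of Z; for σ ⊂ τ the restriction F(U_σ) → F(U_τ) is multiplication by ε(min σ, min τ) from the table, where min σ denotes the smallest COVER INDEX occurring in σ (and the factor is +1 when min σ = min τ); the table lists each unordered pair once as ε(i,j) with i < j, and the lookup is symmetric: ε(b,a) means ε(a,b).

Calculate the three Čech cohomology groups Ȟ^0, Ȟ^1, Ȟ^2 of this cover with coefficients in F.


nerve of the cover:
  U12={g} U13={f} U14={b} U15={a} U23={d} U45={e}
C dims 5,6; δ0: rk 5, SNF 1^4·2
Ȟ^0 = (5 − 5) − 0 = 0, so Ȟ^0 ≅ 0
Ȟ^1 = (6 − 0) − 5 = 1 plus torsion [2], so Ȟ^1 ≅ Z ⊕ Z/2
Ȟ^2 = (0 − 0) − 0 = 0, so Ȟ^2 ≅ 0

Ȟ^0(U;F) ≅ 0, Ȟ^1(U;F) ≅ Z ⊕ Z/2 and Ȟ^2(U;F) ≅ 0


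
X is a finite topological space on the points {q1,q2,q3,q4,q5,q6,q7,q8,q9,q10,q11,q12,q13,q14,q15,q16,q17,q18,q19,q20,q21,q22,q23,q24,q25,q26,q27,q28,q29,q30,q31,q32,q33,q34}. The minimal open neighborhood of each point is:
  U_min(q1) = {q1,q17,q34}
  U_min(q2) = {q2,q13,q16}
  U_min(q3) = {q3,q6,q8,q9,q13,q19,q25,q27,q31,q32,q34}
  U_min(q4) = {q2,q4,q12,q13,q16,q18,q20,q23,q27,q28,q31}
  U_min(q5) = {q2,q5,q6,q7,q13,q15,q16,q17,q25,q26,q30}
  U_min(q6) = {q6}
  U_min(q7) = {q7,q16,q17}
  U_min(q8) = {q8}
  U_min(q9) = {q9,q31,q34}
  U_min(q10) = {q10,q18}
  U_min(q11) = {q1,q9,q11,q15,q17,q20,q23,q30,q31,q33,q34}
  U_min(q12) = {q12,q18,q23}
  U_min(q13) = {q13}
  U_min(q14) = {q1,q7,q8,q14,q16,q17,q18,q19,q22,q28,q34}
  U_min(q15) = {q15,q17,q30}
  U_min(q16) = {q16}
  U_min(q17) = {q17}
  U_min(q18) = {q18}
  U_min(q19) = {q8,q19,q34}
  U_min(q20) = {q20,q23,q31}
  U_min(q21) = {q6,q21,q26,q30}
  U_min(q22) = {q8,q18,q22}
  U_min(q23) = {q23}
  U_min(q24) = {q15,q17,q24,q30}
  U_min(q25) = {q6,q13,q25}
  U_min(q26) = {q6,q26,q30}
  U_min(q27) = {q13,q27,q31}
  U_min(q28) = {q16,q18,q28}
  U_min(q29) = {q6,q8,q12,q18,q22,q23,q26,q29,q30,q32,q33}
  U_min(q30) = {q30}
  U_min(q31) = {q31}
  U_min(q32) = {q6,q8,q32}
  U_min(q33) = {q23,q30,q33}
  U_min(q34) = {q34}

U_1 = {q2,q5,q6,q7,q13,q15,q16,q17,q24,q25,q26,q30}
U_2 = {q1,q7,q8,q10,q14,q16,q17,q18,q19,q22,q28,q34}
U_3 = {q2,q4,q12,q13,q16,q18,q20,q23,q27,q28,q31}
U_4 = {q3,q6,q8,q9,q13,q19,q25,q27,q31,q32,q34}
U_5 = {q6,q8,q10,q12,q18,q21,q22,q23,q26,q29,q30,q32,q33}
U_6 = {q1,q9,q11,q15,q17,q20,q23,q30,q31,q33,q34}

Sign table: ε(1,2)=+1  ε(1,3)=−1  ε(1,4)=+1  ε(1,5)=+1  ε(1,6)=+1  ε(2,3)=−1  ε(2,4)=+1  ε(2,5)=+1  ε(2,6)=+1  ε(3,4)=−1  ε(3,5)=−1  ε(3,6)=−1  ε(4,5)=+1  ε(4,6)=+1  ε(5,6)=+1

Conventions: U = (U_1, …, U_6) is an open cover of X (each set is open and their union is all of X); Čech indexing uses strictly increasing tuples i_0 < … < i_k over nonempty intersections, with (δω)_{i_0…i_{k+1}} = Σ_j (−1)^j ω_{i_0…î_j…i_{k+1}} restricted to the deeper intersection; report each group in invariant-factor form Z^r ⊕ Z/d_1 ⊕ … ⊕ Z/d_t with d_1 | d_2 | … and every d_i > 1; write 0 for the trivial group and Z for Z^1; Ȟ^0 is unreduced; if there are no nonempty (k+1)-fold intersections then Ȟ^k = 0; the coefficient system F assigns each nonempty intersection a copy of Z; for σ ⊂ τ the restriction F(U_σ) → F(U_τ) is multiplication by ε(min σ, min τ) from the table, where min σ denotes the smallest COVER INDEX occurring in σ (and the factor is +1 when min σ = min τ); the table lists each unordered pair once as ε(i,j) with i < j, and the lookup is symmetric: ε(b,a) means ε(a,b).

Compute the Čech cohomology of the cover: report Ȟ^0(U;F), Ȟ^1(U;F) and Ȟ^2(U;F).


Ȟ^0 ≅ Z, Ȟ^1 ≅ 0, Ȟ^2 ≅ Z/2

nonempty intersections:
  U12={q7,q16,q17} U13={q2,q13,q16} U14={q6,q13,q25} U15={q6,q26,q30} U16={q15,q17,q30} U23={q16,q18,q28} U24={q8,q19,q34} U25={q8,q10,q18,q22} U26={q1,q17,q34} U34={q13,q27,q31} U35={q12,q18,q23} U36={q20,q23,q31} U45={q6,q8,q32} U46={q9,q31,q34} U56={q23,q30,q33}
  U123={q16} U126={q17} U134={q13} U145={q6} U156={q30} U235={q18} U245={q8} U246={q34} U346={q31} U356={q23}
C dims 6,15,10; δ0: rk 5, SNF 1^5; δ1: rk 10, SNF 1^9·2
Ȟ^0: (6−5)−0=1 ⇒ Z
Ȟ^1: (15−10)−5=0 ⇒ 0
Ȟ^2: (10−0)−10=0 plus torsion [2] ⇒ Z/2


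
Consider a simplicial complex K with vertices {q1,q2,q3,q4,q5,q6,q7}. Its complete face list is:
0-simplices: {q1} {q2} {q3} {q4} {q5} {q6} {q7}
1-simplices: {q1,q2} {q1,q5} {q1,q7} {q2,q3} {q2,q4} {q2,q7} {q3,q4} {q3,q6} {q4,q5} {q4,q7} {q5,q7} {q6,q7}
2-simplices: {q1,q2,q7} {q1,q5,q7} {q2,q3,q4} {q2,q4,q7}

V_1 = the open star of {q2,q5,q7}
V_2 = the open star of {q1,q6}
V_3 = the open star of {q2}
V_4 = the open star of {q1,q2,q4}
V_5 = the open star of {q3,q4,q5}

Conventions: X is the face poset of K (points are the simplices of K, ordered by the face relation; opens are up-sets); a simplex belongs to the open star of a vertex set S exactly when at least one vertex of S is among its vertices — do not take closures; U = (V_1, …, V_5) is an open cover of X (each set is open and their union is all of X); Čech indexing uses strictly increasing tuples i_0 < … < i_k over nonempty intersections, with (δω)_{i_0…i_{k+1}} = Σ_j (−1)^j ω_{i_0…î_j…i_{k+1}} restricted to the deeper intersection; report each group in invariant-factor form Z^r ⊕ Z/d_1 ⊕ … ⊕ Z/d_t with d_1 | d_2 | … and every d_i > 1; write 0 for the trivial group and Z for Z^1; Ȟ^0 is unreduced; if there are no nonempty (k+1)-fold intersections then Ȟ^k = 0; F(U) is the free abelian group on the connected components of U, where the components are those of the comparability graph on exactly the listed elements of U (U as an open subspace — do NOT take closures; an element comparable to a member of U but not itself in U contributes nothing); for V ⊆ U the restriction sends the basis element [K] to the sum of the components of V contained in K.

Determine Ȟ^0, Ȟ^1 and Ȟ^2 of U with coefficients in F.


Ȟ^0(U;F) ≅ Z,  Ȟ^1(U;F) ≅ Z^2,  Ȟ^2(U;F) ≅ 0

cover nerve:
  V1={{q2},{q5},{q7},{q1,q2},{q1,q5},{q1,q7},{q2,q3},{q2,q4},{q2,q7},{q4,q5},{q4,q7},{q5,q7},{q6,q7},{q1,q2,q7},{q1,q5,q7},{q2,q3,q4},{q2,q4,q7}} V2={{q1},{q6},{q1,q2},{q1,q5},{q1,q7},{q3,q6},{q6,q7},{q1,q2,q7},{q1,q5,q7}} V3={{q2},{q1,q2},{q2,q3},{q2,q4},{q2,q7},{q1,q2,q7},{q2,q3,q4},{q2,q4,q7}} V4={{q1},{q2},{q4},{q1,q2},{q1,q5},{q1,q7},{q2,q3},{q2,q4},{q2,q7},{q3,q4},{q4,q5},{q4,q7},{q1,q2,q7},{q1,q5,q7},{q2,q3,q4},{q2,q4,q7}} V5={{q3},{q4},{q5},{q1,q5},{q2,q3},{q2,q4},{q3,q4},{q3,q6},{q4,q5},{q4,q7},{q5,q7},{q1,q5,q7},{q2,q3,q4},{q2,q4,q7}}
  V12={{q1,q2},{q1,q5},{q1,q7},{q6,q7},{q1,q2,q7},{q1,q5,q7}} V13={{q2},{q1,q2},{q2,q3},{q2,q4},{q2,q7},{q1,q2,q7},{q2,q3,q4},{q2,q4,q7}} V14={{q2},{q1,q2},{q1,q5},{q1,q7},{q2,q3},{q2,q4},{q2,q7},{q4,q5},{q4,q7},{q1,q2,q7},{q1,q5,q7},{q2,q3,q4},{q2,q4,q7}} V15={{q5},{q1,q5},{q2,q3},{q2,q4},{q4,q5},{q4,q7},{q5,q7},{q1,q5,q7},{q2,q3,q4},{q2,q4,q7}} V23={{q1,q2},{q1,q2,q7}} V24={{q1},{q1,q2},{q1,q5},{q1,q7},{q1,q2,q7},{q1,q5,q7}} V25={{q1,q5},{q3,q6},{q1,q5,q7}} V34={{q2},{q1,q2},{q2,q3},{q2,q4},{q2,q7},{q1,q2,q7},{q2,q3,q4},{q2,q4,q7}} V35={{q2,q3},{q2,q4},{q2,q3,q4},{q2,q4,q7}} V45={{q4},{q1,q5},{q2,q3},{q2,q4},{q3,q4},{q4,q5},{q4,q7},{q1,q5,q7},{q2,q3,q4},{q2,q4,q7}}
  V123={{q1,q2},{q1,q2,q7}} V124={{q1,q2},{q1,q5},{q1,q7},{q1,q2,q7},{q1,q5,q7}} V125={{q1,q5},{q1,q5,q7}} V134={{q2},{q1,q2},{q2,q3},{q2,q4},{q2,q7},{q1,q2,q7},{q2,q3,q4},{q2,q4,q7}} V135={{q2,q3},{q2,q4},{q2,q3,q4},{q2,q4,q7}} V145={{q1,q5},{q2,q3},{q2,q4},{q4,q5},{q4,q7},{q1,q5,q7},{q2,q3,q4},{q2,q4,q7}} V234={{q1,q2},{q1,q2,q7}} V245={{q1,q5},{q1,q5,q7}} V345={{q2,q3},{q2,q4},{q2,q3,q4},{q2,q4,q7}}
  V1234={{q1,q2},{q1,q2,q7}} V1245={{q1,q5},{q1,q5,q7}} V1345={{q2,q3},{q2,q4},{q2,q3,q4},{q2,q4,q7}}
components per intersection:
  V1: {{q2},{q5},{q7},{q1,q2},{q1,q5},{q1,q7},{q2,q3},{q2,q4},{q2,q7},{q4,q5},{q4,q7},{q5,q7},{q6,q7},{q1,q2,q7},{q1,q5,q7},{q2,q3,q4},{q2,q4,q7}}
  V2: {{q1},{q1,q2},{q1,q5},{q1,q7},{q1,q2,q7},{q1,q5,q7}} {{q6},{q3,q6},{q6,q7}}
  V3: {{q2},{q1,q2},{q2,q3},{q2,q4},{q2,q7},{q1,q2,q7},{q2,q3,q4},{q2,q4,q7}}
  V4: {{q1},{q2},{q4},{q1,q2},{q1,q5},{q1,q7},{q2,q3},{q2,q4},{q2,q7},{q3,q4},{q4,q5},{q4,q7},{q1,q2,q7},{q1,q5,q7},{q2,q3,q4},{q2,q4,q7}}
  V5: {{q3},{q4},{q5},{q1,q5},{q2,q3},{q2,q4},{q3,q4},{q3,q6},{q4,q5},{q4,q7},{q5,q7},{q1,q5,q7},{q2,q3,q4},{q2,q4,q7}}
  V12: {{q1,q2},{q1,q5},{q1,q7},{q1,q2,q7},{q1,q5,q7}} {{q6,q7}}
  V13: {{q2},{q1,q2},{q2,q3},{q2,q4},{q2,q7},{q1,q2,q7},{q2,q3,q4},{q2,q4,q7}}
  V14: {{q2},{q1,q2},{q1,q5},{q1,q7},{q2,q3},{q2,q4},{q2,q7},{q4,q7},{q1,q2,q7},{q1,q5,q7},{q2,q3,q4},{q2,q4,q7}} {{q4,q5}}
  V15: {{q5},{q1,q5},{q4,q5},{q5,q7},{q1,q5,q7}} {{q2,q3},{q2,q4},{q4,q7},{q2,q3,q4},{q2,q4,q7}}
  V23: {{q1,q2},{q1,q2,q7}}
  V24: {{q1},{q1,q2},{q1,q5},{q1,q7},{q1,q2,q7},{q1,q5,q7}}
  V25: {{q1,q5},{q1,q5,q7}} {{q3,q6}}
  V34: {{q2},{q1,q2},{q2,q3},{q2,q4},{q2,q7},{q1,q2,q7},{q2,q3,q4},{q2,q4,q7}}
  V35: {{q2,q3},{q2,q4},{q2,q3,q4},{q2,q4,q7}}
  V45: {{q4},{q2,q3},{q2,q4},{q3,q4},{q4,q5},{q4,q7},{q2,q3,q4},{q2,q4,q7}} {{q1,q5},{q1,q5,q7}}
  V123: {{q1,q2},{q1,q2,q7}}
  V124: {{q1,q2},{q1,q5},{q1,q7},{q1,q2,q7},{q1,q5,q7}}
  V125: {{q1,q5},{q1,q5,q7}}
  V134: {{q2},{q1,q2},{q2,q3},{q2,q4},{q2,q7},{q1,q2,q7},{q2,q3,q4},{q2,q4,q7}}
  V135: {{q2,q3},{q2,q4},{q2,q3,q4},{q2,q4,q7}}
  V145: {{q1,q5},{q1,q5,q7}} {{q2,q3},{q2,q4},{q4,q7},{q2,q3,q4},{q2,q4,q7}} {{q4,q5}}
  V234: {{q1,q2},{q1,q2,q7}}
  V245: {{q1,q5},{q1,q5,q7}}
  V345: {{q2,q3},{q2,q4},{q2,q3,q4},{q2,q4,q7}}
  V1234: {{q1,q2},{q1,q2,q7}}
  V1245: {{q1,q5},{q1,q5,q7}}
  V1345: {{q2,q3},{q2,q4},{q2,q3,q4},{q2,q4,q7}}
C dims 6,15,11,3; δ0: rk 5, SNF 1^5; δ1: rk 8, SNF 1^8; δ2: rk 3, SNF 1^3
Ȟ^0: (6−5)−0=1 ⇒ Z
Ȟ^1: (15−8)−5=2 ⇒ Z^2
Ȟ^2: (11−3)−8=0 ⇒ 0


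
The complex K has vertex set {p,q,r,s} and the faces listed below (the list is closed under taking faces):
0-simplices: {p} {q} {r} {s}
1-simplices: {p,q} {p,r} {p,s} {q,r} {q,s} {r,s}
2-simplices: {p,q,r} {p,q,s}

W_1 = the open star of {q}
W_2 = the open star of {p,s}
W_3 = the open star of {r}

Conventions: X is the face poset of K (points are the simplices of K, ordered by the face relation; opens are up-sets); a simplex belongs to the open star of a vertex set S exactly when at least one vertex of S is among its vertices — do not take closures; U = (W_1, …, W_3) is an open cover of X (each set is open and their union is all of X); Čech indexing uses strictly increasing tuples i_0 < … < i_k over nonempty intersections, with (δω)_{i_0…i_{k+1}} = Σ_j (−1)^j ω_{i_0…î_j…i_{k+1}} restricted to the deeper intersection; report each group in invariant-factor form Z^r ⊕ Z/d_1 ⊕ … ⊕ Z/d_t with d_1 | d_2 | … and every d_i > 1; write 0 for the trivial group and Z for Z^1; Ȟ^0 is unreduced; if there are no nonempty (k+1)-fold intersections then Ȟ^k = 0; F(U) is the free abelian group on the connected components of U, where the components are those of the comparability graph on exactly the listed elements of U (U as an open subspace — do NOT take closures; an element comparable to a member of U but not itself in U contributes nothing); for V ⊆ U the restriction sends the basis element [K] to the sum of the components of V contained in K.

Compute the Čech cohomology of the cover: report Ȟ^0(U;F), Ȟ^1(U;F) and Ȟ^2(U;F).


intersection data:
  W1={{q},{p,q},{q,r},{q,s},{p,q,r},{p,q,s}} W2={{p},{s},{p,q},{p,r},{p,s},{q,s},{r,s},{p,q,r},{p,q,s}} W3={{r},{p,r},{q,r},{r,s},{p,q,r}}
  W12={{p,q},{q,s},{p,q,r},{p,q,s}} W13={{q,r},{p,q,r}} W23={{p,r},{r,s},{p,q,r}}
  W123={{p,q,r}}
components per intersection:
  W1: {{q},{p,q},{q,r},{q,s},{p,q,r},{p,q,s}}
  W2: {{p},{s},{p,q},{p,r},{p,s},{q,s},{r,s},{p,q,r},{p,q,s}}
  W3: {{r},{p,r},{q,r},{r,s},{p,q,r}}
  W12: {{p,q},{q,s},{p,q,r},{p,q,s}}
  W13: {{q,r},{p,q,r}}
  W23: {{p,r},{p,q,r}} {{r,s}}
  W123: {{p,q,r}}
C dims 3,4,1; δ0: rk 2, SNF 1^2; δ1: rk 1, SNF 1^1
Ȟ^0 = (3 − 2) − 0 = 1, so Ȟ^0 ≅ Z
Ȟ^1 = (4 − 1) − 2 = 1, so Ȟ^1 ≅ Z
Ȟ^2 = (1 − 0) − 1 = 0, so Ȟ^2 ≅ 0

Ȟ^0 ≅ Z; Ȟ^1 ≅ Z; Ȟ^2 ≅ 0


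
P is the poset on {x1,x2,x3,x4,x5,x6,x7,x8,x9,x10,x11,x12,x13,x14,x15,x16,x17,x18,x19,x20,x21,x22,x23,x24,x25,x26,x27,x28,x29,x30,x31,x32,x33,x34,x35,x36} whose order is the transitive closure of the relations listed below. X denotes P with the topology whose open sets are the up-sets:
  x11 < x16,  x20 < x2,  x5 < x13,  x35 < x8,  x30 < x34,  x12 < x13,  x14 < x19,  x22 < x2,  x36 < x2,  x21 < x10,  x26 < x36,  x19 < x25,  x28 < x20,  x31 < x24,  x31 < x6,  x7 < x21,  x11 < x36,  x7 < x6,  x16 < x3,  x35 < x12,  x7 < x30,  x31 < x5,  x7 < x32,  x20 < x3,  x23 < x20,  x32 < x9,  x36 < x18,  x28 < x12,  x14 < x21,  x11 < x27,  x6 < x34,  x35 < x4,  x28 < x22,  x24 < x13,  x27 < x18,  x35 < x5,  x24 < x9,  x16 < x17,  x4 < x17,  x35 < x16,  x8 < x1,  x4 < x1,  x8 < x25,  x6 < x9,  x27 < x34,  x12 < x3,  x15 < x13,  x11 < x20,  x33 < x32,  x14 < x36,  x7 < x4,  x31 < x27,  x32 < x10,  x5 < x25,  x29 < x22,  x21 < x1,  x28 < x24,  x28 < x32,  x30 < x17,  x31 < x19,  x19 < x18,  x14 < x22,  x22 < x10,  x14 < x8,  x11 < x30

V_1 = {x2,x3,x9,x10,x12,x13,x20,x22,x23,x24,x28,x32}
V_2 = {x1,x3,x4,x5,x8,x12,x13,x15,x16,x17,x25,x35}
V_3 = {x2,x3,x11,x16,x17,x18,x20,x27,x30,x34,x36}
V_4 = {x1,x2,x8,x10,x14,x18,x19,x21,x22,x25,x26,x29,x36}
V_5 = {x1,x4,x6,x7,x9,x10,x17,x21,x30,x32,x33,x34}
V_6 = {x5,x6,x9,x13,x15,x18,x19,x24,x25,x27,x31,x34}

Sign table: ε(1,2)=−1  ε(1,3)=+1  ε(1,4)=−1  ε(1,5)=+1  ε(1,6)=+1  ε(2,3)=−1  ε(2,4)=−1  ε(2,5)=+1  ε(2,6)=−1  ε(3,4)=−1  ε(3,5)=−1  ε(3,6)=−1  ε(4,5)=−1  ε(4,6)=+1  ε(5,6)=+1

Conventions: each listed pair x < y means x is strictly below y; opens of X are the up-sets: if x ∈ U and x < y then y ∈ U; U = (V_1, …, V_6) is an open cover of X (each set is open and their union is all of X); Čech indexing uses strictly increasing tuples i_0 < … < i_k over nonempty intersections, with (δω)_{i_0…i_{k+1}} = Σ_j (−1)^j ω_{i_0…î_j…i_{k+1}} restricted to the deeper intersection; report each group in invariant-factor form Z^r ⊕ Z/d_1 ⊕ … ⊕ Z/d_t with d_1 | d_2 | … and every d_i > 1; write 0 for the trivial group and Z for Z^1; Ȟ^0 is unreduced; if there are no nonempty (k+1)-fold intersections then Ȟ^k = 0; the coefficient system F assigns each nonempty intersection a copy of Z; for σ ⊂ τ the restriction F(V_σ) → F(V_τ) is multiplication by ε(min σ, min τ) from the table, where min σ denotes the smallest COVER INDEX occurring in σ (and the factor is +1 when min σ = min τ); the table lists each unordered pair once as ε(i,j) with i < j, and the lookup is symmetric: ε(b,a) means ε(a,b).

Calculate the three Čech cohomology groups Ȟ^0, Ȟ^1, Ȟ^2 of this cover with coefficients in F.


Ȟ^0(U;F) ≅ 0,  Ȟ^1(U;F) ≅ Z/2,  Ȟ^2(U;F) ≅ Z

nonempty overlaps:
  V12={x3,x12,x13} V13={x2,x3,x20} V14={x2,x10,x22} V15={x9,x10,x32} V16={x9,x13,x24} V23={x3,x16,x17} V24={x1,x8,x25} V25={x1,x4,x17} V26={x5,x13,x15,x25} V34={x2,x18,x36} V35={x17,x30,x34} V36={x18,x27,x34} V45={x1,x10,x21} V46={x18,x19,x25} V56={x6,x9,x34}
  V123={x3} V126={x13} V134={x2} V145={x10} V156={x9} V235={x17} V245={x1} V246={x25} V346={x18} V356={x34}
C dims 6,15,10; δ0: rk 6, SNF 1^5·2; δ1: rk 9, SNF 1^9
degree 0: 6−6−0 = 0 → Ȟ^0 ≅ 0
degree 1: 15−9−6 = 0 plus torsion [2] → Ȟ^1 ≅ Z/2
degree 2: 10−0−9 = 1 → Ȟ^2 ≅ Z
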